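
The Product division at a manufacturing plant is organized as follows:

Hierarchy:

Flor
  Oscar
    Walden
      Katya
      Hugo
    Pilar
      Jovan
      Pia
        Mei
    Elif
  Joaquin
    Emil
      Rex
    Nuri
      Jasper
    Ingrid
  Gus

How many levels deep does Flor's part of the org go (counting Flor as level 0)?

4

The longest chain under Flor runs Flor → Oscar → Pilar → Pia → Mei, which is 4 levels below Flor.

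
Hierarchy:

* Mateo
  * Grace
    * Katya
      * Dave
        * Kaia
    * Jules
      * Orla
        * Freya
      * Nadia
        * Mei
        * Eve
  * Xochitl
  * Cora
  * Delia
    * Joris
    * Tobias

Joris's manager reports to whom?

Joris reports to Delia, and Delia reports to Mateo. So Joris's skip-level manager is Mateo.

Mateo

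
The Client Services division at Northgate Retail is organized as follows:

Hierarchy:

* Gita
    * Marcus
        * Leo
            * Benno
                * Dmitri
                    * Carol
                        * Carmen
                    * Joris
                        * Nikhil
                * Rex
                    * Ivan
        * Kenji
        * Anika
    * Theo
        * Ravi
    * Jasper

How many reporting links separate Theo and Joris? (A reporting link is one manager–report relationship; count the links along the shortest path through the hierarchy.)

6

Theo is 1 level below Gita, and Joris is 5 levels below Gita (their lowest common manager). The shortest path runs up from Theo to Gita and back down to Joris: 1 + 5 = 6 links.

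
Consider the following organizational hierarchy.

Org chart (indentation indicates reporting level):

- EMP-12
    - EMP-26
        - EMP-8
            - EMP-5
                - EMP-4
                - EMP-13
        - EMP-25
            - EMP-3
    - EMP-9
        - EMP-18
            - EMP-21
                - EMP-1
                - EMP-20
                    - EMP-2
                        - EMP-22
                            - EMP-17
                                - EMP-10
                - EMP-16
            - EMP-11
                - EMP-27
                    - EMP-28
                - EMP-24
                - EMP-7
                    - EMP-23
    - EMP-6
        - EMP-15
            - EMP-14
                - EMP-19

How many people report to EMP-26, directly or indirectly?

6

EMP-26 directly manages EMP-8, EMP-25. Under EMP-8: EMP-5, EMP-13, EMP-4 (3). Under EMP-25: EMP-3 (1). So EMP-26's organization is 2 direct reports plus everyone under them: 4 + 2 = 6.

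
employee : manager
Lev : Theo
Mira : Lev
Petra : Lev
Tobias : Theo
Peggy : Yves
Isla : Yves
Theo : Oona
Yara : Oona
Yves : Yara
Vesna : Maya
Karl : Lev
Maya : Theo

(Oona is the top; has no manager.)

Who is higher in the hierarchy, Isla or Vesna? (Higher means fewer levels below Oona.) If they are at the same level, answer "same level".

Both Isla and Vesna are 3 levels below Oona.

same level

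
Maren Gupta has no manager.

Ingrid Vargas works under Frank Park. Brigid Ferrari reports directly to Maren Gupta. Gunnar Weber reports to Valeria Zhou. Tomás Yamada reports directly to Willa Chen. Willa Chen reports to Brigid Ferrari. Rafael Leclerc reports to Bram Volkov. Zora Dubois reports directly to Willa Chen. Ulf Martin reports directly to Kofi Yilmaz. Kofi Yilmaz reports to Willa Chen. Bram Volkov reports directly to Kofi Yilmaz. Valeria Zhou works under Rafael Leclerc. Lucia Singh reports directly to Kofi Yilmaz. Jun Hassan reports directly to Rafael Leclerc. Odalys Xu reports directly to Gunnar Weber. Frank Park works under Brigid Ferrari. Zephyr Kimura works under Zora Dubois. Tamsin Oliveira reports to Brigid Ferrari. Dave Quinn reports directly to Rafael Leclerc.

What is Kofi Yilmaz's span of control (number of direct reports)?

Kofi Yilmaz directly manages Lucia Singh, Bram Volkov, Ulf Martin. That is 3 direct reports.

3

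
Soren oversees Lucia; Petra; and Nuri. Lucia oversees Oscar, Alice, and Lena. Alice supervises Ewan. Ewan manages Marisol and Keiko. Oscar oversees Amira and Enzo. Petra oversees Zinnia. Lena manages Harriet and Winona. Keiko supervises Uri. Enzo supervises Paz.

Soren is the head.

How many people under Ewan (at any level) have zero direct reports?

The people in Ewan's organization with no one reporting to them are Uri, Marisol. That is 2.

2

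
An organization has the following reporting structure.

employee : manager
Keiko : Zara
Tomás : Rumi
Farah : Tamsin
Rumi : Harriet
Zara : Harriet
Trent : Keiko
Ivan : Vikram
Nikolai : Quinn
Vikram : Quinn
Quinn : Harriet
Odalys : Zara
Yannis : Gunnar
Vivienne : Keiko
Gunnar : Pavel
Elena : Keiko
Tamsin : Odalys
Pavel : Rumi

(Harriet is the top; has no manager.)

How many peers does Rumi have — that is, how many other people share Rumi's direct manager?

Rumi reports to Harriet. Harriet's other direct reports are Zara, Quinn — 2 peers.

2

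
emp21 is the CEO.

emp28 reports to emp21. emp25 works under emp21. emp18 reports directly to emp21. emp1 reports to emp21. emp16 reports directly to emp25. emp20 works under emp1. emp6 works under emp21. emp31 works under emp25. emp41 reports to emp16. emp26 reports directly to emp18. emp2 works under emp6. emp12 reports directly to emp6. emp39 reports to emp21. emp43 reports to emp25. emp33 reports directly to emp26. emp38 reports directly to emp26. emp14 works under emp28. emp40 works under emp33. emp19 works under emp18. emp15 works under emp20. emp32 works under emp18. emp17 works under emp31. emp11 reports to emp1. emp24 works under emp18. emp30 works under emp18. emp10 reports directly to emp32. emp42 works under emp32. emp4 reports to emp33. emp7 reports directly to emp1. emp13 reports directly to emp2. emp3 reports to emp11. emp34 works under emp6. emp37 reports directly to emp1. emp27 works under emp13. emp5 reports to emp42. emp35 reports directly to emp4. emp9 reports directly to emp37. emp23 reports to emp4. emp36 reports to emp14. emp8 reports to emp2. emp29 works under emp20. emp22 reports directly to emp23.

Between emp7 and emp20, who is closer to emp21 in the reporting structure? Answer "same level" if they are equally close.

same level

Both emp7 and emp20 are 2 levels below emp21.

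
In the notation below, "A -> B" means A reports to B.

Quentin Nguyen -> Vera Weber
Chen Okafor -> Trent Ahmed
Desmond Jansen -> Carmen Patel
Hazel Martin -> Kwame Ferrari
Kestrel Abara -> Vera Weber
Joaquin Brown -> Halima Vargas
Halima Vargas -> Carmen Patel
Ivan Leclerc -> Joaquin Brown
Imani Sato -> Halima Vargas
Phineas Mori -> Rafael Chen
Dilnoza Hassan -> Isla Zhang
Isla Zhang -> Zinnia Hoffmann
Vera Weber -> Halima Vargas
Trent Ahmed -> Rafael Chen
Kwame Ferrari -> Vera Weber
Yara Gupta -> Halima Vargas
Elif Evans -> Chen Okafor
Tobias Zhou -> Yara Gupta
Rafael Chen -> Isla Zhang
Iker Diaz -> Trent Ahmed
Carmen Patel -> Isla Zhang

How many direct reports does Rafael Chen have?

Rafael Chen directly manages Trent Ahmed, Phineas Mori. That is 2 direct reports.

2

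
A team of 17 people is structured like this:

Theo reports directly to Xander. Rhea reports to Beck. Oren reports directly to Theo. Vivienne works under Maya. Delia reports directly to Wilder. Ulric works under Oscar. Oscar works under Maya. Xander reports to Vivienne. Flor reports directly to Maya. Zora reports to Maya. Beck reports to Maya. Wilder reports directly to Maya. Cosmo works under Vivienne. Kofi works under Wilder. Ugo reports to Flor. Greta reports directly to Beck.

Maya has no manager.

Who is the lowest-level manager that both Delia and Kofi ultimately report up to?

Wilder

Delia's chain of managers is Wilder, Maya. Kofi's chain of managers is Wilder, Maya. The first manager that appears in both chains is Wilder.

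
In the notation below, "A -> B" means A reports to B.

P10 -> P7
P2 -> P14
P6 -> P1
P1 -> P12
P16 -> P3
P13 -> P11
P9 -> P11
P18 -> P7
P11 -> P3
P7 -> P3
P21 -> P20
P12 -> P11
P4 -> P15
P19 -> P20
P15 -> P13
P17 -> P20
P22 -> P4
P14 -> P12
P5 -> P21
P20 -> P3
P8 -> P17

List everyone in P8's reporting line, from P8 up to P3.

P8 reports to P17. P17 reports to P20. P20 reports to P3. P3 is at the top.

P8 -> P17 -> P20 -> P3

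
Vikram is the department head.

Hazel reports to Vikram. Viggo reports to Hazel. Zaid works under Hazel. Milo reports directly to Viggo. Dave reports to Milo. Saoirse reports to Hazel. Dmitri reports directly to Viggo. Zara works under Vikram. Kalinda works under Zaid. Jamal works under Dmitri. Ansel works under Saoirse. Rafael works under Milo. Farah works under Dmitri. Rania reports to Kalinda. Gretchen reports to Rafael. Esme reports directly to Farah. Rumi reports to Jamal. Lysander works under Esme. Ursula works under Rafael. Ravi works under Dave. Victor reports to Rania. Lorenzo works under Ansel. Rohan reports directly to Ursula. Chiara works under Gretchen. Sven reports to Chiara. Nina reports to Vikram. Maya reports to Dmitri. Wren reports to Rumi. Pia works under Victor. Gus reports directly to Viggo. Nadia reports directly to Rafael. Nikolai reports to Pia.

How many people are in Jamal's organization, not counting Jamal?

2

Jamal directly manages Rumi. Under Rumi: Wren (1). That's 2 in total.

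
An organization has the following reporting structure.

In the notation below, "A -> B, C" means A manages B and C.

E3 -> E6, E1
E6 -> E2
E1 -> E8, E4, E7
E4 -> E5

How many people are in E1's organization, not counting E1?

4

E1 directly manages E8, E4, E7. E8 has no reports. Under E4: E5 (1). E7 has no reports. So E1's organization is 3 direct reports plus everyone under them: 1 + 2 + 1 = 4.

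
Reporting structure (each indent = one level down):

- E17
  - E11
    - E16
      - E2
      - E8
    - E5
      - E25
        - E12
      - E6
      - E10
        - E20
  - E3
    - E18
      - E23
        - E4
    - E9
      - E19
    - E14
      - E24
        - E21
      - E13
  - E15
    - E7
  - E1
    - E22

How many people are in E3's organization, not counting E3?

E3 directly manages E18, E9, E14. Under E18: E23, E4 (2). Under E9: E19 (1). Under E14: E13, E24, E21 (3). So E3's organization is 3 direct reports plus everyone under them: 3 + 2 + 4 = 9.

9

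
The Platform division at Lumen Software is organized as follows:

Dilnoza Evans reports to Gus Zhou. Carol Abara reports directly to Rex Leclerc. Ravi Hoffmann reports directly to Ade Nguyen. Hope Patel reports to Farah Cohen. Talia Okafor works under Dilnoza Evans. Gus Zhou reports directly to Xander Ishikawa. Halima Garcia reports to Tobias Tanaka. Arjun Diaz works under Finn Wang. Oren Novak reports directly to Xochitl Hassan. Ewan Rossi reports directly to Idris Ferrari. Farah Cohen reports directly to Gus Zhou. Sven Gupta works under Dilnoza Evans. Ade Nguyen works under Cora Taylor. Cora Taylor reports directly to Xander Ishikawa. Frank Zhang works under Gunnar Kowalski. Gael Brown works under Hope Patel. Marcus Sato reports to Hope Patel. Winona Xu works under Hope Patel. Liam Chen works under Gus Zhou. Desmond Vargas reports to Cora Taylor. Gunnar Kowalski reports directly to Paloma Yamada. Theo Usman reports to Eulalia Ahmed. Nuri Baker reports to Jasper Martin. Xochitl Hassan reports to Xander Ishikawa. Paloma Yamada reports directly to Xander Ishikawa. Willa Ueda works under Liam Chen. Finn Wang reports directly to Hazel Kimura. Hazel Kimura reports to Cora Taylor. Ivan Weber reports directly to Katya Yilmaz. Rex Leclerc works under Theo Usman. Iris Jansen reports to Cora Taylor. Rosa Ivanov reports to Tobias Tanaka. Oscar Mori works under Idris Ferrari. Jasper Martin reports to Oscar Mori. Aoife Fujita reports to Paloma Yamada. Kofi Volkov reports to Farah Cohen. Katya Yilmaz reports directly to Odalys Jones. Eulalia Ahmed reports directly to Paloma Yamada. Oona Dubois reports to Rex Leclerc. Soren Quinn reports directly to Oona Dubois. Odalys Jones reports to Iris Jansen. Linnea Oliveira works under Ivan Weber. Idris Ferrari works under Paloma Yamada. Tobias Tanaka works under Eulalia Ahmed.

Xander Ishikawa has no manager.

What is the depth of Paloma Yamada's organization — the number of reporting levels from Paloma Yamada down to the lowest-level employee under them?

The longest chain under Paloma Yamada runs Paloma Yamada → Eulalia Ahmed → Theo Usman → Rex Leclerc → Oona Dubois → Soren Quinn, which is 5 levels below Paloma Yamada.

5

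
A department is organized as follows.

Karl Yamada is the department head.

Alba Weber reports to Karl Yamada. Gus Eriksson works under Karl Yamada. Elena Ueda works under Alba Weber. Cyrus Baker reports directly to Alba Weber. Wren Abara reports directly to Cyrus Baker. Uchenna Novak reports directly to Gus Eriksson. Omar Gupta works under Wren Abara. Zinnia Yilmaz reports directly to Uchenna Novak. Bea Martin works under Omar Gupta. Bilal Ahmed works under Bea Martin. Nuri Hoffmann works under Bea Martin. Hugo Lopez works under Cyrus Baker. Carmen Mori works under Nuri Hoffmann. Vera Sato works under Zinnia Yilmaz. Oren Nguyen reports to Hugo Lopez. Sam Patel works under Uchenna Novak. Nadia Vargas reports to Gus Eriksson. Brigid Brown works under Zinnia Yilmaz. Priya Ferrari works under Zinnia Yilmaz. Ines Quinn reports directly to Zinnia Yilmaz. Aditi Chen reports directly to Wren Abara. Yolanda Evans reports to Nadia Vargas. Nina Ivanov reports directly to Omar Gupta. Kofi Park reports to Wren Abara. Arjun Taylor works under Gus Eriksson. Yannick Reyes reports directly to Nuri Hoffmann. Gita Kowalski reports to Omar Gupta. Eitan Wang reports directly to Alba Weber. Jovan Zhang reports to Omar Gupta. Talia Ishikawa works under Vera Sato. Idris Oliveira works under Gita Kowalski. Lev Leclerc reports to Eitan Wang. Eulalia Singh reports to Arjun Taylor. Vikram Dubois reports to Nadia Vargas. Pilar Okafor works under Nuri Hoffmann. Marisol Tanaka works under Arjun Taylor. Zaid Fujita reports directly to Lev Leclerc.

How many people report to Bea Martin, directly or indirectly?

5

Bea Martin directly manages Bilal Ahmed, Nuri Hoffmann. Bilal Ahmed has no reports. Under Nuri Hoffmann: Pilar Okafor, Yannick Reyes, Carmen Mori (3). So Bea Martin's organization is 2 direct reports plus everyone under them: 1 + 4 = 5.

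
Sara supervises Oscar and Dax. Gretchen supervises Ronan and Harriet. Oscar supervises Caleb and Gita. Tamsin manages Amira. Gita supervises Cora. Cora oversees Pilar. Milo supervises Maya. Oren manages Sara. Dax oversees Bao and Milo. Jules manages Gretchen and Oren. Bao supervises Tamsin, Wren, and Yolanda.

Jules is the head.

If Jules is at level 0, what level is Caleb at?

Chain from Caleb up to Jules: Caleb → Oscar → Sara → Oren → Jules. That is 4 steps up, so Caleb is 4 levels below Jules.

4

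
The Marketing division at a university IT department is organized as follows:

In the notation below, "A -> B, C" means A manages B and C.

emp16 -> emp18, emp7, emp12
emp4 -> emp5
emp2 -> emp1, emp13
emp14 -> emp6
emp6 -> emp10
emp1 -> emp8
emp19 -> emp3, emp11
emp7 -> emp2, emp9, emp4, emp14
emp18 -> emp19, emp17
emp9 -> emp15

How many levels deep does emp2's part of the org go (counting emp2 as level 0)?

2

The longest chain under emp2 runs emp2 → emp1 → emp8, which is 2 levels below emp2.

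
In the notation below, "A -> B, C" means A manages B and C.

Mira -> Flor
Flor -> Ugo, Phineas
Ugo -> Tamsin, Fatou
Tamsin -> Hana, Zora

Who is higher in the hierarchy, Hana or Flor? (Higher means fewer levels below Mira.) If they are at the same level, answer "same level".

Flor

Hana is 4 levels below Mira; Flor is 1. Flor is higher.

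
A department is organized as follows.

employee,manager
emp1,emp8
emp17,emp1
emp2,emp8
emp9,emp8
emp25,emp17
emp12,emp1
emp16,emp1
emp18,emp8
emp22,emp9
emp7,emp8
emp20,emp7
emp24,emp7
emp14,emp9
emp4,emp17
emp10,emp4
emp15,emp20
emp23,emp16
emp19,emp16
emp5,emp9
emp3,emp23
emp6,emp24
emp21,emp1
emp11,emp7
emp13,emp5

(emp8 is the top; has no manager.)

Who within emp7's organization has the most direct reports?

Direct-report counts within emp7's organization: emp7 has 3; emp24 has 1; emp20 has 1. The largest is 3, held by emp7.

emp7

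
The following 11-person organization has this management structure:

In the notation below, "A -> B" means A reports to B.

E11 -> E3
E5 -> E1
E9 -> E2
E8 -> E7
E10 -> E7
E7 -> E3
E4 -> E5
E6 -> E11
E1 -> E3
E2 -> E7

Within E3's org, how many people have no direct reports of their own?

The people in E3's organization with no one reporting to them are E6, E8, E9, E10, E4. That is 5.

5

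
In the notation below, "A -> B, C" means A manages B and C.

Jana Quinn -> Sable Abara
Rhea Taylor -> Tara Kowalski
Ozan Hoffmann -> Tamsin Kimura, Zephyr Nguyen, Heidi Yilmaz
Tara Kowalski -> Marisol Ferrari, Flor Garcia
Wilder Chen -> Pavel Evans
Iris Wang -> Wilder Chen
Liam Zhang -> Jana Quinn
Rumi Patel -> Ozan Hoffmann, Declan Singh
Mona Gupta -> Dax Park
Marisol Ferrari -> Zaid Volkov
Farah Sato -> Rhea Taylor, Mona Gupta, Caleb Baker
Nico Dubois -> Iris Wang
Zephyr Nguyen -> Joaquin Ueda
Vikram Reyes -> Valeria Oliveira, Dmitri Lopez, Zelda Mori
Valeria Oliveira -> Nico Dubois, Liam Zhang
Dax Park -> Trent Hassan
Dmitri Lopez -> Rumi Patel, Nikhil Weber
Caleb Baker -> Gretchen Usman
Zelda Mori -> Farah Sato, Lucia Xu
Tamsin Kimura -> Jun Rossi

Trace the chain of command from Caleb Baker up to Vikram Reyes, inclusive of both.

Caleb Baker reports to Farah Sato. Farah Sato reports to Zelda Mori. Zelda Mori reports to Vikram Reyes. Vikram Reyes is at the top.

Caleb Baker -> Farah Sato -> Zelda Mori -> Vikram Reyes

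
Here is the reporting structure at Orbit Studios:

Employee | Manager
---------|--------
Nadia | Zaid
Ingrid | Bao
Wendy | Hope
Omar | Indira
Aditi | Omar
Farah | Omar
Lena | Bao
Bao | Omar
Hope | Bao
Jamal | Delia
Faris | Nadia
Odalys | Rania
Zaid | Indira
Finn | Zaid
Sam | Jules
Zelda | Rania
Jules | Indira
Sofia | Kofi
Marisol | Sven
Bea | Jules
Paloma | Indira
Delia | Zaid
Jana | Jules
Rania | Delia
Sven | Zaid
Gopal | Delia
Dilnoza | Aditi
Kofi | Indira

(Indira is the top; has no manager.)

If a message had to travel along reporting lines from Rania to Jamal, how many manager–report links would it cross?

2

Rania is 1 level below Delia, and Jamal is 1 level below Delia (their lowest common manager). The shortest path runs up from Rania to Delia and back down to Jamal: 1 + 1 = 2 links.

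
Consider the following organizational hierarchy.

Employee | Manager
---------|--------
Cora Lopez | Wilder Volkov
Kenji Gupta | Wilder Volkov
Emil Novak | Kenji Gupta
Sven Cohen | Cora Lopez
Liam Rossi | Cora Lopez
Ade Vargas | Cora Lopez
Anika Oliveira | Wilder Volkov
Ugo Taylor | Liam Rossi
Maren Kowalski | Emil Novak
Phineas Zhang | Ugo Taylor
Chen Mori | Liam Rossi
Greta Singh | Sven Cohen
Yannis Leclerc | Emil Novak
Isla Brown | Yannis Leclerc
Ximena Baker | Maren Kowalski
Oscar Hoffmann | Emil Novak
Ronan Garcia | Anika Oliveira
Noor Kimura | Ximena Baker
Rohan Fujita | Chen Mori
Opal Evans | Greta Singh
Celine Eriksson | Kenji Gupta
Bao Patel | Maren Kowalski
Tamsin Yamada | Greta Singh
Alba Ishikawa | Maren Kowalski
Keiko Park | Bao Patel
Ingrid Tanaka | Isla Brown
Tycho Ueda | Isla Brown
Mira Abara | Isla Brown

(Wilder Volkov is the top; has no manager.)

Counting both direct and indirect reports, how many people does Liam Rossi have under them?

Liam Rossi directly manages Ugo Taylor, Chen Mori. Under Ugo Taylor: Phineas Zhang (1). Under Chen Mori: Rohan Fujita (1). So Liam Rossi's organization is 2 direct reports plus everyone under them: 2 + 2 = 4.

4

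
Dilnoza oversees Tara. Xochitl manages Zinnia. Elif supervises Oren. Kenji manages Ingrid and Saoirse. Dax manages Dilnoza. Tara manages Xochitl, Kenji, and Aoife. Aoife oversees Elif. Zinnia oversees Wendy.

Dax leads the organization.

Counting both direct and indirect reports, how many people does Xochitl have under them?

2

Xochitl directly manages Zinnia. Under Zinnia: Wendy (1). That's 2 in total.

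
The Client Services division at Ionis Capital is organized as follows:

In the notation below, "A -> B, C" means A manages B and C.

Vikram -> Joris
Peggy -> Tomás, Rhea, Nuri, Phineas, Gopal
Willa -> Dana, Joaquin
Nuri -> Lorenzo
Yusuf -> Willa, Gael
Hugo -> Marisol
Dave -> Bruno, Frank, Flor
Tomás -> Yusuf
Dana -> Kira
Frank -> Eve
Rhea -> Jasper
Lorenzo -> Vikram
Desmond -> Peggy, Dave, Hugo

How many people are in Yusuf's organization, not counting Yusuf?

5

Yusuf directly manages Willa, Gael. Under Willa: Joaquin, Dana, Kira (3). Gael has no reports. So Yusuf's organization is 2 direct reports plus everyone under them: 4 + 1 = 5.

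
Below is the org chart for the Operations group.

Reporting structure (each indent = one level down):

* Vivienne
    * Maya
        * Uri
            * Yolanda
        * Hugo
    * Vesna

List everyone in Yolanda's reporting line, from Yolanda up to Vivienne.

Yolanda -> Uri -> Maya -> Vivienne

Yolanda reports to Uri. Uri reports to Maya. Maya reports to Vivienne. Vivienne is at the top.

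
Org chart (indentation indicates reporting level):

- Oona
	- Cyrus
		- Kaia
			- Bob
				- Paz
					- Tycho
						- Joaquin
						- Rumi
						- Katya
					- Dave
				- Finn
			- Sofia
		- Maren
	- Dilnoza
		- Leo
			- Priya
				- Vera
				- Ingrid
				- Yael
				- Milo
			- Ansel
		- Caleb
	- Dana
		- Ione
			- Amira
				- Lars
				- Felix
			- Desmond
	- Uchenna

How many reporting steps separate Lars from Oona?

Chain from Lars up to Oona: Lars → Amira → Ione → Dana → Oona. That is 4 steps up, so Lars is 4 levels below Oona.

4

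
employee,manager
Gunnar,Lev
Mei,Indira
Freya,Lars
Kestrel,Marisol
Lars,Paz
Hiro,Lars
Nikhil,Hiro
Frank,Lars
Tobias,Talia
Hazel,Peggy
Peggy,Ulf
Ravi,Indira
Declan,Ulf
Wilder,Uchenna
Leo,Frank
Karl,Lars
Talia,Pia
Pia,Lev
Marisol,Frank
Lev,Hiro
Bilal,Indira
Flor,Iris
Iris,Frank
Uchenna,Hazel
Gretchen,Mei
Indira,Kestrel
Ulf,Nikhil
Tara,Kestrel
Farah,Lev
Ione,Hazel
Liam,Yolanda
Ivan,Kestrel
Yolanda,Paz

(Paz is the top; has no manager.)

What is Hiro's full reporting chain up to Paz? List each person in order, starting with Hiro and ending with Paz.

Hiro -> Lars -> Paz

Hiro reports to Lars. Lars reports to Paz. Paz is at the top.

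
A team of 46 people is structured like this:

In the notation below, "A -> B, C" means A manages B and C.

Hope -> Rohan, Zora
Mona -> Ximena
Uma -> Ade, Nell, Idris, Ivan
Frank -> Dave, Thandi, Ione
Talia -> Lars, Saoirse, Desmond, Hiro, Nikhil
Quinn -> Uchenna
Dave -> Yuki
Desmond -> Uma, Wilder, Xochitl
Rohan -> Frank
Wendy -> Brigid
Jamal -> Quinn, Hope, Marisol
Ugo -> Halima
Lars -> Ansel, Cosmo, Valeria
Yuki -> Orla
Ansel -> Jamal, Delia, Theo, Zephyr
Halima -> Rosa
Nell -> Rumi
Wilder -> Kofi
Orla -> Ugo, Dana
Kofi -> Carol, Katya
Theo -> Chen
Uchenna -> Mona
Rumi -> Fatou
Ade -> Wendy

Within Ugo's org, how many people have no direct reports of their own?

1

The only person in Ugo's organization with no one reporting to them is Rosa. That is 1.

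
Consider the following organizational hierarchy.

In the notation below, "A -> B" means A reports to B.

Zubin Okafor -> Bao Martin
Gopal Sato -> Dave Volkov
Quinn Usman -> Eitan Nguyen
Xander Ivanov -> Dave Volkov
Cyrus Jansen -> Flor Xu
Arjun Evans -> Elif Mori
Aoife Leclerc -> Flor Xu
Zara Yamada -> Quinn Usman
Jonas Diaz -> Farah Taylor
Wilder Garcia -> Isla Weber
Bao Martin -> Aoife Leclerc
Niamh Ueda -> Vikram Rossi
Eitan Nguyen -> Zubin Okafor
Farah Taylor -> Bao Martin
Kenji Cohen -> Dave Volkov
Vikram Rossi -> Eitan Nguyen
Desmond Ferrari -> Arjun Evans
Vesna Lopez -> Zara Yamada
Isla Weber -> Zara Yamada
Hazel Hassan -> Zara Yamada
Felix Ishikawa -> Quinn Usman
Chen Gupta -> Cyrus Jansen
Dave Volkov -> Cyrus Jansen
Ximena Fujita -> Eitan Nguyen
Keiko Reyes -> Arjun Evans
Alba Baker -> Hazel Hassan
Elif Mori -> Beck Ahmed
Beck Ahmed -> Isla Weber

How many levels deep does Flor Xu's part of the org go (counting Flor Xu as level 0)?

The longest chain under Flor Xu runs Flor Xu → Aoife Leclerc → Bao Martin → Zubin Okafor → Eitan Nguyen → Quinn Usman → Zara Yamada → Isla Weber → Beck Ahmed → Elif Mori → Arjun Evans → Keiko Reyes, which is 11 levels below Flor Xu.

11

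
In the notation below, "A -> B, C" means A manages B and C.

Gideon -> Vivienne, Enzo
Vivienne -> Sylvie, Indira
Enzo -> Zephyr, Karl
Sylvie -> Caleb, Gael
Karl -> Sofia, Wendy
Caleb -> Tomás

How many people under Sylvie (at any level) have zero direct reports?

2

The people in Sylvie's organization with no one reporting to them are Gael, Tomás. That is 2.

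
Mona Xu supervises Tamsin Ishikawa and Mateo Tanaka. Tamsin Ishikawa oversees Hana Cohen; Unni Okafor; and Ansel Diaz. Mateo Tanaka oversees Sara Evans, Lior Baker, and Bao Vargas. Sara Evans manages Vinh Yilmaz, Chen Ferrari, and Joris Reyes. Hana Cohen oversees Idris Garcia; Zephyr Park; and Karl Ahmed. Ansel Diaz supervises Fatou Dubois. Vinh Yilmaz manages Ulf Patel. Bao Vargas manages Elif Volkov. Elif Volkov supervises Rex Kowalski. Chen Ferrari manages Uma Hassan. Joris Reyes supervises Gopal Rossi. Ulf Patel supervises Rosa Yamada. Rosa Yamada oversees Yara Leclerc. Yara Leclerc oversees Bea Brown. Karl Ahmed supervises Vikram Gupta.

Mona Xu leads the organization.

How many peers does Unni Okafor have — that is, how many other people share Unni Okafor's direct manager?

2

Unni Okafor reports to Tamsin Ishikawa. Tamsin Ishikawa's other direct reports are Hana Cohen, Ansel Diaz — 2 peers.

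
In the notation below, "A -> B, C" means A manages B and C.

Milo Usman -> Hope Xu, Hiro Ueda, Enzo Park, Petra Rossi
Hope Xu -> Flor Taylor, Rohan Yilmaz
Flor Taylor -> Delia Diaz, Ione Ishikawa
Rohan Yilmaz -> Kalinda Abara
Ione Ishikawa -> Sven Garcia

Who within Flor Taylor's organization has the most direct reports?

Direct-report counts within Flor Taylor's organization: Flor Taylor has 2; Ione Ishikawa has 1. The largest is 2, held by Flor Taylor.

Flor Taylor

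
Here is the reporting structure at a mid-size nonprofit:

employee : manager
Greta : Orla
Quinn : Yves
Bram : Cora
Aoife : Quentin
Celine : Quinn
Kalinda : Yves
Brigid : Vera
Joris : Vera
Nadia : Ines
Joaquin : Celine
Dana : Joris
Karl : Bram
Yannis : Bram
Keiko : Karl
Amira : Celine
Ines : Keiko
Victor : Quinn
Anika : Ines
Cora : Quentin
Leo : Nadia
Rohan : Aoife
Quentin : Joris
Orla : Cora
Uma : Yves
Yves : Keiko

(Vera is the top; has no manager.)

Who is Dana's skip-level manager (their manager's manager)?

Vera

Dana reports to Joris, and Joris reports to Vera. So Dana's skip-level manager is Vera.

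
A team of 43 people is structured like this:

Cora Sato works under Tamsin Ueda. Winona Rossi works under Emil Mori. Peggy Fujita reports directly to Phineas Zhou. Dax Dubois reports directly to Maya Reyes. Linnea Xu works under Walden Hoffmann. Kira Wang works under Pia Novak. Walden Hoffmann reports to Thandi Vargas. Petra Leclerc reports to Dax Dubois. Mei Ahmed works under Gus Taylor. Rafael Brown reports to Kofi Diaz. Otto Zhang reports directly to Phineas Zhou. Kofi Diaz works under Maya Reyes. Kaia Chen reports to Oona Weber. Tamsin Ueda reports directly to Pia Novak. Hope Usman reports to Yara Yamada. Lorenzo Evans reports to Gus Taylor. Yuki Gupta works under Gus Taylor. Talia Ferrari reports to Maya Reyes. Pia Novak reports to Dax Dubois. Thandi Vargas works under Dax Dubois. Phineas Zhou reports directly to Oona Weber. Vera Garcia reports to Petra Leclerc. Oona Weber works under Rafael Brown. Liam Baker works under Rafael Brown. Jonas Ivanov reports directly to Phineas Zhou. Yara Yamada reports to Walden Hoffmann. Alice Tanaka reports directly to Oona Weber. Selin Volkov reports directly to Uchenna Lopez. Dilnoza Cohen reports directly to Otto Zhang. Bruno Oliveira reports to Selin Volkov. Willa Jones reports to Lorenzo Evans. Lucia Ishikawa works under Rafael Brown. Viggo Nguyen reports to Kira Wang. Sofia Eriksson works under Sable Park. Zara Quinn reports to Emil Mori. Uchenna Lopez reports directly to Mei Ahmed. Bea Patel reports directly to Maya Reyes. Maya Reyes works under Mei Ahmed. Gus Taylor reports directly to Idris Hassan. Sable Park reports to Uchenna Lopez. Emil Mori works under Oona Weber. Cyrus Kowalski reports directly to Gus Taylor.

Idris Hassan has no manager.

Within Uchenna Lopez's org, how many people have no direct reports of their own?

2

The people in Uchenna Lopez's organization with no one reporting to them are Sofia Eriksson, Bruno Oliveira. That is 2.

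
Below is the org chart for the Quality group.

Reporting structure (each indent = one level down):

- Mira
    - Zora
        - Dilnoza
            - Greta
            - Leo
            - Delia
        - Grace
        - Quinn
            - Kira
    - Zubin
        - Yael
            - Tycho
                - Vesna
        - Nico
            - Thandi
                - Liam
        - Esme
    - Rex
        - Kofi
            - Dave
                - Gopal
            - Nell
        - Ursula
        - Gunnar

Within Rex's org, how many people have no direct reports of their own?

The people in Rex's organization with no one reporting to them are Gunnar, Ursula, Nell, Gopal. That is 4.

4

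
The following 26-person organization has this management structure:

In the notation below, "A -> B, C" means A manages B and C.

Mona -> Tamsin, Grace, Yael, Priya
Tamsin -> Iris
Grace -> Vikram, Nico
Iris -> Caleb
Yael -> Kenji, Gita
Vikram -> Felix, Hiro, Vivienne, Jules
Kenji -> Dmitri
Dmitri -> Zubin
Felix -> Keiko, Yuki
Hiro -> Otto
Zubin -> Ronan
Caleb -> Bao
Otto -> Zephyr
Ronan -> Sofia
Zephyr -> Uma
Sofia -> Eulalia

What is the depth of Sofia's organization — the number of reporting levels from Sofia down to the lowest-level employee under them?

The longest chain under Sofia runs Sofia → Eulalia, which is 1 level below Sofia.

1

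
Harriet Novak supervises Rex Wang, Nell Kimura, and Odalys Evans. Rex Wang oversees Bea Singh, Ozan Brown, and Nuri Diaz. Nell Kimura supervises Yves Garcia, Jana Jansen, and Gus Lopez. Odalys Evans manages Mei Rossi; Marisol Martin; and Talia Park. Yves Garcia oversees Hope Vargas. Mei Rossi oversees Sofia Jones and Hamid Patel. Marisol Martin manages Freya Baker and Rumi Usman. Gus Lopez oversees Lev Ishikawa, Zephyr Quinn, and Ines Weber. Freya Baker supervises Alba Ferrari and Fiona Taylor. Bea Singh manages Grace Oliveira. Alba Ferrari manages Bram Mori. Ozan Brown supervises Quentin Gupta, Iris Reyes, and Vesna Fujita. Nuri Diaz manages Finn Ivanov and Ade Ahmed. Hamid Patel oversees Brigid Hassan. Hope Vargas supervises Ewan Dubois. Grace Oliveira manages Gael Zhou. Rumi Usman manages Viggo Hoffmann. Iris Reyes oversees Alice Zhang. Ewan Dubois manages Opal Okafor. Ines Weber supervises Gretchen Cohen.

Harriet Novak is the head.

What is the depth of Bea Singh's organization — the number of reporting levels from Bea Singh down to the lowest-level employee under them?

2

The longest chain under Bea Singh runs Bea Singh → Grace Oliveira → Gael Zhou, which is 2 levels below Bea Singh.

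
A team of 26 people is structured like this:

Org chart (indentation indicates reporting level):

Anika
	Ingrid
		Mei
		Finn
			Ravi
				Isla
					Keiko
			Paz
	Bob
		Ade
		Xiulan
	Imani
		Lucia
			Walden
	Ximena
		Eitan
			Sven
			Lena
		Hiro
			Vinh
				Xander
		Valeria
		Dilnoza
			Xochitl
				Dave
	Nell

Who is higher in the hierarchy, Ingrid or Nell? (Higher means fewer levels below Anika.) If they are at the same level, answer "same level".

Both Ingrid and Nell are 1 level below Anika.

same level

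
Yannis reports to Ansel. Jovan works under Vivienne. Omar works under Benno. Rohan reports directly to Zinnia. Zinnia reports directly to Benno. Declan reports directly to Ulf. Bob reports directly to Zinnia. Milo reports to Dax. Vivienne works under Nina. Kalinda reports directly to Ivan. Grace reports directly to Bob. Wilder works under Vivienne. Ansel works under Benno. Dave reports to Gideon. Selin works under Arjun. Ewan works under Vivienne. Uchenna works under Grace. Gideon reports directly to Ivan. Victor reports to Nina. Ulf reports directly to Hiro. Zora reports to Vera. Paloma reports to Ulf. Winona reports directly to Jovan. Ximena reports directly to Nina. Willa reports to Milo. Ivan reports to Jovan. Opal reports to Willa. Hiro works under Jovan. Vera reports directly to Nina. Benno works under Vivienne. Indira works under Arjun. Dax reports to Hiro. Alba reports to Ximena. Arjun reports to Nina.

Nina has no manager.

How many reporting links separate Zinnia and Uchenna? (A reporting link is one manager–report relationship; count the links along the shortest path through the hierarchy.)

3

Uchenna is in Zinnia's organization: the chain from Uchenna up to Zinnia is Uchenna → Grace → Bob → Zinnia, which is 3 links.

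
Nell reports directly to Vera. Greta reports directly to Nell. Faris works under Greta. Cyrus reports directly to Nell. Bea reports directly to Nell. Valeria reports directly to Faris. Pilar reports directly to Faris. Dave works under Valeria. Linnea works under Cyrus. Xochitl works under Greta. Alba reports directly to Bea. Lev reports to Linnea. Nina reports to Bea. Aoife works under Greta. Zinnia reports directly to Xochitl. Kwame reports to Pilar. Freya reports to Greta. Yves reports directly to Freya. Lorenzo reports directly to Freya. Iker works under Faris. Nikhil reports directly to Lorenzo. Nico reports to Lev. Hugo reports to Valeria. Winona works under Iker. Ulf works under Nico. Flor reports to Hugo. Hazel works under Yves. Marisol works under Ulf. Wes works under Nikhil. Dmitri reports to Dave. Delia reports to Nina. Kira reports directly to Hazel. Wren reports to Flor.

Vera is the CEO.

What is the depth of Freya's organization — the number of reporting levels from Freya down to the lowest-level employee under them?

3

The longest chain under Freya runs Freya → Lorenzo → Nikhil → Wes, which is 3 levels below Freya.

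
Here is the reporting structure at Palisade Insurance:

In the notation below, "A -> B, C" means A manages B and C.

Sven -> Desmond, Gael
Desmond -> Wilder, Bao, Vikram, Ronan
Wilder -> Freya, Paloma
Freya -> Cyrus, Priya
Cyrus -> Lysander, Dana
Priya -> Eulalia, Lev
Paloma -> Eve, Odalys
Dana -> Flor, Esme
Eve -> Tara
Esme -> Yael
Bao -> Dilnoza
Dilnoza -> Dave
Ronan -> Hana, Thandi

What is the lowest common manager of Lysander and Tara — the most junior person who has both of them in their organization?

Lysander's chain of managers is Cyrus, Freya, Wilder, Desmond, Sven. Tara's chain of managers is Eve, Paloma, Wilder, Desmond, Sven. The first manager that appears in both chains is Wilder.

Wilder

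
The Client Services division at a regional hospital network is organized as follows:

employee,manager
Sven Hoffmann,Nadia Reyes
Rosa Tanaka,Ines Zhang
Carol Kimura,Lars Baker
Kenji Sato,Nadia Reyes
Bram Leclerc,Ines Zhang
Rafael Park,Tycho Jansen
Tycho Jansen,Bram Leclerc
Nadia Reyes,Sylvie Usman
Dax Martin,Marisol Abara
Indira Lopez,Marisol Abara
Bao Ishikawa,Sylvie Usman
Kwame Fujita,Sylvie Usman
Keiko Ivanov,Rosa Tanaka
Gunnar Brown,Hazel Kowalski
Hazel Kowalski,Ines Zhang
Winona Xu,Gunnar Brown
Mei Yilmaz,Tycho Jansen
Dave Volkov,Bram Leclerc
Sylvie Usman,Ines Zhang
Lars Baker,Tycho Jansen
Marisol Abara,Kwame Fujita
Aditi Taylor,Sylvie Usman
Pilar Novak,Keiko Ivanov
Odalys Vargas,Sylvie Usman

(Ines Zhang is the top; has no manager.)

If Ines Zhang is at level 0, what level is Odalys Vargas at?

2

Chain from Odalys Vargas up to Ines Zhang: Odalys Vargas → Sylvie Usman → Ines Zhang. That is 2 steps up, so Odalys Vargas is 2 levels below Ines Zhang.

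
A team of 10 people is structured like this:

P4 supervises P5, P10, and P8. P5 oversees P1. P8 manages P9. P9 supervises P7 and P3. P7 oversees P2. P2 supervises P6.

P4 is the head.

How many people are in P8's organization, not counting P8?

P8 directly manages P9. Under P9: P3, P7, P2, P6 (4). That's 5 in total.

5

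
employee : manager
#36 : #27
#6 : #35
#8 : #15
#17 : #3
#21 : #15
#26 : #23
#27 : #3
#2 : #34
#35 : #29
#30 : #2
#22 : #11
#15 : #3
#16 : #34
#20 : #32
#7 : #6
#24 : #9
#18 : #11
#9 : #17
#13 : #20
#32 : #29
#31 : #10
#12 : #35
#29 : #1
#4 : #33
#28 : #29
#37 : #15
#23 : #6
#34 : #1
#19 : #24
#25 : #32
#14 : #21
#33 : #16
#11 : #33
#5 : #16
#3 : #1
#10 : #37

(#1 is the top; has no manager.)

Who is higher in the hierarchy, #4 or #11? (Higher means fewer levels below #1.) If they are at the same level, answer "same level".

same level

Both #4 and #11 are 4 levels below #1.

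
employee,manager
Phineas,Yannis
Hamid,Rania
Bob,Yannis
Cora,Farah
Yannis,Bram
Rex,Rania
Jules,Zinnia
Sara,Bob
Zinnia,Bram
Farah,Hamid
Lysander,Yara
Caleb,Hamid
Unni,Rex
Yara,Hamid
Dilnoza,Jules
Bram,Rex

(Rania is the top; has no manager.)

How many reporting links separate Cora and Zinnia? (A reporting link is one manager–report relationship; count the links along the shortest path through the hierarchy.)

Cora is 3 levels below Rania, and Zinnia is 3 levels below Rania (their lowest common manager). The shortest path runs up from Cora to Rania and back down to Zinnia: 3 + 3 = 6 links.

6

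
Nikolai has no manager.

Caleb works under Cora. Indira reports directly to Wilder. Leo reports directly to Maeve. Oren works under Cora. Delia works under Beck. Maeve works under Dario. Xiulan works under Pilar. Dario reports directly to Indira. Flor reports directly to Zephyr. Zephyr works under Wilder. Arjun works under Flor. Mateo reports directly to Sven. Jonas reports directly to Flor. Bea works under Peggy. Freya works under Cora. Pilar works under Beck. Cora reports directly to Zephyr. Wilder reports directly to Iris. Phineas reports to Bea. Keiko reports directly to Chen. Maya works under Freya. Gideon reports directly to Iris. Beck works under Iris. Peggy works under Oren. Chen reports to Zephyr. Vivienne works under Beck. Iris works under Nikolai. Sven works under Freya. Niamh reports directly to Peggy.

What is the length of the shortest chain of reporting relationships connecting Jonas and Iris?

4

Jonas is in Iris's organization: the chain from Jonas up to Iris is Jonas → Flor → Zephyr → Wilder → Iris, which is 4 links.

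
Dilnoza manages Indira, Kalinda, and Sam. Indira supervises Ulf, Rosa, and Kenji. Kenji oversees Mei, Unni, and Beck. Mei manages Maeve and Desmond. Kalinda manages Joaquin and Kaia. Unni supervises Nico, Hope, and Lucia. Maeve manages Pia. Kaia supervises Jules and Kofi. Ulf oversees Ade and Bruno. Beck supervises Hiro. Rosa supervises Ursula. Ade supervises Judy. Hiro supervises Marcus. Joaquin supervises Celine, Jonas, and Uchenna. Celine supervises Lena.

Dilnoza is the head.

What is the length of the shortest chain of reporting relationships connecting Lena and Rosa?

6

Lena is 4 levels below Dilnoza, and Rosa is 2 levels below Dilnoza (their lowest common manager). The shortest path runs up from Lena to Dilnoza and back down to Rosa: 4 + 2 = 6 links.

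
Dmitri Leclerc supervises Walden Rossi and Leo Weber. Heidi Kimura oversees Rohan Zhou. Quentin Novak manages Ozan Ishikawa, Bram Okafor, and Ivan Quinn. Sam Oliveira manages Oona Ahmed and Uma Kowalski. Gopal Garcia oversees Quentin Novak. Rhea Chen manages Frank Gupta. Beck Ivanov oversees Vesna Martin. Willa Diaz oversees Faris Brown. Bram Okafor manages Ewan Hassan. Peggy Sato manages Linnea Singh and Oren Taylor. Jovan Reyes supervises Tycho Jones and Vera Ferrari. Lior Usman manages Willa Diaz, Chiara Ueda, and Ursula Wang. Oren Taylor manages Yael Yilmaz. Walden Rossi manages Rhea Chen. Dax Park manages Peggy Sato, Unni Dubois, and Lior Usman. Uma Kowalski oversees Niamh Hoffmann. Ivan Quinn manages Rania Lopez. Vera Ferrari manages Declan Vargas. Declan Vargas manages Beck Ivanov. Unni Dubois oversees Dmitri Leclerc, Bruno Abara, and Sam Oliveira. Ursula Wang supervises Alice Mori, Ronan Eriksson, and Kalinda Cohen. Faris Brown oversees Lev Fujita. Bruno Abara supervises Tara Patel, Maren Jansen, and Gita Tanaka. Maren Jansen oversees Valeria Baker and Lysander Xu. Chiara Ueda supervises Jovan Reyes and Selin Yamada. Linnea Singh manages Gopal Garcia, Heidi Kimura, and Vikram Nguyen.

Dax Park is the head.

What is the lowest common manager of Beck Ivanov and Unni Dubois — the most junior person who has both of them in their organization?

Beck Ivanov's chain of managers is Declan Vargas, Vera Ferrari, Jovan Reyes, Chiara Ueda, Lior Usman, Dax Park. Unni Dubois's chain of managers is Dax Park. The first manager that appears in both chains is Dax Park.

Dax Park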